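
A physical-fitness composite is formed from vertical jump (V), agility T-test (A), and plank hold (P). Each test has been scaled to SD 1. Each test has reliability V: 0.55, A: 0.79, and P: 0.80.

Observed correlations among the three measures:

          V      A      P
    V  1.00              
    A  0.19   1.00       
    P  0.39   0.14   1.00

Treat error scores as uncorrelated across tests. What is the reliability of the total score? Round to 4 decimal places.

0.8063

Var(V+A+P) = 3 + 2·[0.19 + 0.39 + 0.14] = 3 + 1.44 = 4.44.
With uncorrelated errors the cross-covariances are all true-score covariance, so they carry over unchanged; only the diagonal terms shrink to ρᵢσᵢ².
True-score variance = [0.55 + 0.79 + 0.80] + 1.44 = 2.14 + 1.44 = 3.58.
Reliability = 3.58 / 4.44 = 0.8063.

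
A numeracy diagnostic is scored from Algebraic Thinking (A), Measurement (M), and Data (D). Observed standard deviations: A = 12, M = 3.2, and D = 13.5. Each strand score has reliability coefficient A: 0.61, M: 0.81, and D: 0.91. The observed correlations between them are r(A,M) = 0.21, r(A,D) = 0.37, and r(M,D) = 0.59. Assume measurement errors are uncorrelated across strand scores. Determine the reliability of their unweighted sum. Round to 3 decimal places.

Var(A+M+D) = 12² + 3.2² + 13.5² + 2·[12·3.2·0.21 + 12·13.5·0.37 + 3.2·13.5·0.59] = 336.49 + 186.984 = 523.474.
Under uncorrelated errors the observed covariances equal the true-score covariances, so only the own-variance terms attenuate.
True-score variance = [12²·0.61 + 3.2²·0.81 + 13.5²·0.91] + 186.984 = 261.982 + 186.984 = 448.966.
Reliability = 448.966 / 523.474 = 0.858.

0.858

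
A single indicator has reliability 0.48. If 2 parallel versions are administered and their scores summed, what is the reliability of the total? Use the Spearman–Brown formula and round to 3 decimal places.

0.649

ρ_k = kρ / (1 + (k−1)ρ) = 2·0.48 / (1 + 1·0.48) = 0.960 / 1.480 = 0.649.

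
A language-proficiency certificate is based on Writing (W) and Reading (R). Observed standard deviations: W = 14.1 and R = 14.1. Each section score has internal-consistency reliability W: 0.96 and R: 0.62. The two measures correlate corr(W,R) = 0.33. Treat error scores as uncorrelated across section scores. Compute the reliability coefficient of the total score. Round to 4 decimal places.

Var(W+R) = 14.1² + 14.1² + 2·[14.1·14.1·0.33] = 397.62 + 131.215 = 528.835.
Because errors are independent across components, Cov(Tᵢ,Tⱼ) = Cov(Xᵢ,Xⱼ); the off-diagonal part of the true-score variance is the same as above.
True-score variance = [14.1²·0.96 + 14.1²·0.62] + 131.215 = 314.12 + 131.215 = 445.334.
Reliability = 445.334 / 528.835 = 0.8421.

0.8421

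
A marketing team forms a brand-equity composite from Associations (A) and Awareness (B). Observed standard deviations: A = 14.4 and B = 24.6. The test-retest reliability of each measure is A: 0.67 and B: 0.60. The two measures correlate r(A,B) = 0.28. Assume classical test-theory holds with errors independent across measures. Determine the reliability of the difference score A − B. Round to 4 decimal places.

0.4944

Var(A−B) = 14.4² + 24.6² − 2·14.4·24.6·0.28 = 812.52 − 198.374 = 614.146.
Because errors are independent across components, Cov(Tᵢ,Tⱼ) = Cov(Xᵢ,Xⱼ); the off-diagonal part of the true-score variance is the same as above.
True-score variance = [14.4²·0.67 + 24.6²·0.60] − 198.374 = 502.027 − 198.374 = 303.653.
Reliability = 303.653 / 614.146 = 0.4944.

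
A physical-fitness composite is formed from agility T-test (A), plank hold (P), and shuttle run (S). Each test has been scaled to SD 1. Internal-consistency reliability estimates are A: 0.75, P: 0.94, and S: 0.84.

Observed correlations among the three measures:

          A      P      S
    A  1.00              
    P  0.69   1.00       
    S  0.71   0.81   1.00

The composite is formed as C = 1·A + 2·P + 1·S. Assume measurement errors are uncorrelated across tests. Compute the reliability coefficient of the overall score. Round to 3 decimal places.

Var(C) = 1 + 2² + 1 + 2·[2·0.69 + 0.71 + 2·0.81] = 6 + 7.42 = 13.42.
With uncorrelated errors the cross-covariances are all true-score covariance, so they carry over unchanged; only the diagonal terms shrink to ρᵢσᵢ².
True-score variance = [0.75 + 2²·0.94 + 0.84] + 7.42 = 5.35 + 7.42 = 12.77.
Reliability = 12.77 / 13.42 = 0.952.

0.952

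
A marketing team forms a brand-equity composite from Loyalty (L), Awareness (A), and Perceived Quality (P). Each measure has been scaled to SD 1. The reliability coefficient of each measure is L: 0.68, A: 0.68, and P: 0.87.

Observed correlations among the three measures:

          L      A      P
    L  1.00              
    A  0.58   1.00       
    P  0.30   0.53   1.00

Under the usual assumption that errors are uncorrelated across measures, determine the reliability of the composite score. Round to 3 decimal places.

0.868

Var(L+A+P) = 3 + 2·[0.58 + 0.30 + 0.53] = 3 + 2.82 = 5.82.
With uncorrelated errors the cross-covariances are all true-score covariance, so they carry over unchanged; only the diagonal terms shrink to ρᵢσᵢ².
True-score variance = [0.68 + 0.68 + 0.87] + 2.82 = 2.23 + 2.82 = 5.05.
Reliability = 5.05 / 5.82 = 0.868.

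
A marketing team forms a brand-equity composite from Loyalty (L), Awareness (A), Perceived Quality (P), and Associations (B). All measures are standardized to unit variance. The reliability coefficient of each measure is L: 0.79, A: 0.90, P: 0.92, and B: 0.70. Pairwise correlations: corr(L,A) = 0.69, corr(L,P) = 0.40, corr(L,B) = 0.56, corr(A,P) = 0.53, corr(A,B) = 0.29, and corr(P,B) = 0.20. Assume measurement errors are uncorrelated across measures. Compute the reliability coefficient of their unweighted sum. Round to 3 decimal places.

0.926

Var(L+A+P+B) = 4 + 2·[0.69 + 0.40 + 0.56 + 0.53 + 0.29 + 0.20] = 4 + 5.34 = 9.34.
With uncorrelated errors the cross-covariances are all true-score covariance, so they carry over unchanged; only the diagonal terms shrink to ρᵢσᵢ².
True-score variance = [0.79 + 0.90 + 0.92 + 0.70] + 5.34 = 3.31 + 5.34 = 8.65.
Reliability = 8.65 / 9.34 = 0.926.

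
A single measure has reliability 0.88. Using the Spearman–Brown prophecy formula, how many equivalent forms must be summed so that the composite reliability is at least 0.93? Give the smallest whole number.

2

k ≥ ρ*(1−ρ₁)/(ρ₁(1−ρ*)) = 0.93·0.12 / (0.88·0.07) = 1.812.
Smallest integer k = 2.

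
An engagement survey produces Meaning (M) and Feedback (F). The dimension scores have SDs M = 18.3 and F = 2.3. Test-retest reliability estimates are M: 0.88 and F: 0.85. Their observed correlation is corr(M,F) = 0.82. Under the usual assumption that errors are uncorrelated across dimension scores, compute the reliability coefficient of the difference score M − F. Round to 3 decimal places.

0.849

Var(M−F) = 18.3² + 2.3² − 2·18.3·2.3·0.82 = 340.18 − 69.0276 = 271.152.
Because errors are independent across components, Cov(Tᵢ,Tⱼ) = Cov(Xᵢ,Xⱼ); the off-diagonal part of the true-score variance is the same as above.
True-score variance = [18.3²·0.88 + 2.3²·0.85] − 69.0276 = 299.2 − 69.0276 = 230.172.
Reliability = 230.172 / 271.152 = 0.849.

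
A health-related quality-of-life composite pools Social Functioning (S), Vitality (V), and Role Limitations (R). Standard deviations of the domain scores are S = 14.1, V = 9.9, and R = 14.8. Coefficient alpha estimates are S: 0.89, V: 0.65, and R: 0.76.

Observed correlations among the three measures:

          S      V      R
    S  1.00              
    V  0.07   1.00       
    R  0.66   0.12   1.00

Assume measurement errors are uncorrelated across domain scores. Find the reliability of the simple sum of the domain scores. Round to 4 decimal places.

0.8715

Var(S+V+R) = 14.1² + 9.9² + 14.8² + 2·[14.1·9.9·0.07 + 14.1·14.8·0.66 + 9.9·14.8·0.12] = 515.86 + 330.165 = 846.025.
Because errors are independent across components, Cov(Tᵢ,Tⱼ) = Cov(Xᵢ,Xⱼ); the off-diagonal part of the true-score variance is the same as above.
True-score variance = [14.1²·0.89 + 9.9²·0.65 + 14.8²·0.76] + 330.165 = 407.118 + 330.165 = 737.283.
Reliability = 737.283 / 846.025 = 0.8715.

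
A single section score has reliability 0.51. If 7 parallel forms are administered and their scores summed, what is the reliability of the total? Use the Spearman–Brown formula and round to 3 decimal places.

ρ_k = kρ / (1 + (k−1)ρ) = 7·0.51 / (1 + 6·0.51) = 3.570 / 4.060 = 0.879.

0.879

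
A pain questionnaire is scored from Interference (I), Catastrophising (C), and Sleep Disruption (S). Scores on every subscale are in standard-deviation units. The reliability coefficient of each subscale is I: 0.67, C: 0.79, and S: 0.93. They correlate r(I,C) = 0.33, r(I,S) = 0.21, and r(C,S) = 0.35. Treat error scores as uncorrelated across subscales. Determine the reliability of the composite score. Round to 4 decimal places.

Var(I+C+S) = 3 + 2·[0.33 + 0.21 + 0.35] = 3 + 1.78 = 4.78.
Under uncorrelated errors the observed covariances equal the true-score covariances, so only the own-variance terms attenuate.
True-score variance = [0.67 + 0.79 + 0.93] + 1.78 = 2.39 + 1.78 = 4.17.
Reliability = 4.17 / 4.78 = 0.8724.

0.8724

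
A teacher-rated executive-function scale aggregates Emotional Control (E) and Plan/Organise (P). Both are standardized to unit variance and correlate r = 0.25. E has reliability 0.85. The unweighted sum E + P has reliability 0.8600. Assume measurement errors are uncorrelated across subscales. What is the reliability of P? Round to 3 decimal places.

Var(E+P) = 2 + 2·0.25 = 2.500.
True-score variance = ρ_E + ρ_P + 2·0.25, so 0.8600 = (0.85 + ρ_P + 0.50) / 2.500.
ρ_P = 0.8600·2.500 − 0.85 − 0.50 = 0.800.

0.800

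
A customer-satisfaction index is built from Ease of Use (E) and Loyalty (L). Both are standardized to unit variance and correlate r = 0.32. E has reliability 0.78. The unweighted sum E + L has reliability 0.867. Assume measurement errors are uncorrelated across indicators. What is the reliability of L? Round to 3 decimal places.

Var(E+L) = 2 + 2·0.32 = 2.640.
True-score variance = ρ_E + ρ_L + 2·0.32, so 0.867 = (0.78 + ρ_L + 0.64) / 2.640.
ρ_L = 0.867·2.640 − 0.78 − 0.64 = 0.869.

0.869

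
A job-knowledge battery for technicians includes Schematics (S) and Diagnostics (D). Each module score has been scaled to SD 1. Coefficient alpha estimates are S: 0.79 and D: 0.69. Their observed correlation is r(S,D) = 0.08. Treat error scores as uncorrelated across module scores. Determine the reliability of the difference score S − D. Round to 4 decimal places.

0.7174

Var(S−D) = 1 + 1 − 2·0.08 = 2 − 0.16 = 1.84.
Because errors are independent across components, Cov(Tᵢ,Tⱼ) = Cov(Xᵢ,Xⱼ); the off-diagonal part of the true-score variance is the same as above.
True-score variance = [0.79 + 0.69] − 0.16 = 1.48 − 0.16 = 1.32.
Reliability = 1.32 / 1.84 = 0.7174.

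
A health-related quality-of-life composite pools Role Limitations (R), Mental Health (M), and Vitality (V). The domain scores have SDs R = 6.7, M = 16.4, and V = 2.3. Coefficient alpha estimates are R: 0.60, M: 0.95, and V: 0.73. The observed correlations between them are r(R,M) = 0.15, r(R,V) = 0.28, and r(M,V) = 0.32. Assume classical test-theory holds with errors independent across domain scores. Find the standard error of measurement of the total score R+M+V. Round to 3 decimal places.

Var(total) = 319.14 + 65.7344 = 384.874.
True-score variance = 286.308 + 65.7344 = 352.042, so reliability = 0.9147.
Error variance = 384.874 − 352.042 = 32.8323; SEM = √32.8323 = 5.730.

5.730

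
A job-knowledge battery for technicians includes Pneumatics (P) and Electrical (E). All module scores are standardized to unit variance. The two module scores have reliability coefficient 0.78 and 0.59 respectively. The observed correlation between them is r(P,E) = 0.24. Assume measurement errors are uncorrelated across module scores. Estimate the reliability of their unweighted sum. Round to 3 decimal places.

Var(P+E) = 2 + 2·[0.24] = 2 + 0.48 = 2.48.
With uncorrelated errors the cross-covariances are all true-score covariance, so they carry over unchanged; only the diagonal terms shrink to ρᵢσᵢ².
True-score variance = [0.78 + 0.59] + 0.48 = 1.37 + 0.48 = 1.85.
Reliability = 1.85 / 2.48 = 0.746.

0.746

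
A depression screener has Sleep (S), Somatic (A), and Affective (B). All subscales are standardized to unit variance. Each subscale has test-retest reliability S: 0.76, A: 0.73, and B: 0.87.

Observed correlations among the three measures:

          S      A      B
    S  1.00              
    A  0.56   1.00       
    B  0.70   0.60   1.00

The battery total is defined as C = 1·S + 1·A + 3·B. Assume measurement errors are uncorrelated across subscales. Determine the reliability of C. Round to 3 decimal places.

Var(C) = 1 + 1 + 3² + 2·[0.56 + 3·0.70 + 3·0.60] = 11 + 8.92 = 19.92.
Because errors are independent across components, Cov(Tᵢ,Tⱼ) = Cov(Xᵢ,Xⱼ); the off-diagonal part of the true-score variance is the same as above.
True-score variance = [0.76 + 0.73 + 3²·0.87] + 8.92 = 9.32 + 8.92 = 18.24.
Reliability = 18.24 / 19.92 = 0.916.

0.916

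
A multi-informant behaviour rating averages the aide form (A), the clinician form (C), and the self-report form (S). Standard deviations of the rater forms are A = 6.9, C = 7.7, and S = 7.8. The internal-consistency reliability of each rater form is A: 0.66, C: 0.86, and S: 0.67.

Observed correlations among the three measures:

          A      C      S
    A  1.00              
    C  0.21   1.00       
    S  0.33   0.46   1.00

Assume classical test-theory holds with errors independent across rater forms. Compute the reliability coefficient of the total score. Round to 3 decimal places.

0.841

Var(A+C+S) = 6.9² + 7.7² + 7.8² + 2·[6.9·7.7·0.21 + 6.9·7.8·0.33 + 7.7·7.8·0.46] = 167.74 + 113.091 = 280.831.
Under uncorrelated errors the observed covariances equal the true-score covariances, so only the own-variance terms attenuate.
True-score variance = [6.9²·0.66 + 7.7²·0.86 + 7.8²·0.67] + 113.091 = 123.175 + 113.091 = 236.266.
Reliability = 236.266 / 280.831 = 0.841.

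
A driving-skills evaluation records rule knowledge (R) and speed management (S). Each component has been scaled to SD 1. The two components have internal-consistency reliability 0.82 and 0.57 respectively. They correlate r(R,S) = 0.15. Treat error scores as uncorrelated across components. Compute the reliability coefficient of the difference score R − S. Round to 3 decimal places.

Var(R−S) = 1 + 1 − 2·0.15 = 2 − 0.3 = 1.7.
Under uncorrelated errors the observed covariances equal the true-score covariances, so only the own-variance terms attenuate.
True-score variance = [0.82 + 0.57] − 0.3 = 1.39 − 0.3 = 1.09.
Reliability = 1.09 / 1.7 = 0.641.

0.641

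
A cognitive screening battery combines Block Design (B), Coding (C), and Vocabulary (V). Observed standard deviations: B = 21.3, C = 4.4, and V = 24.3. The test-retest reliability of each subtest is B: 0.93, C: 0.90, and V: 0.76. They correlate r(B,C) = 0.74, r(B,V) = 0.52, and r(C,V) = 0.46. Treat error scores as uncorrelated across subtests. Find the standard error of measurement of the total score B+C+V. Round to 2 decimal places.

13.24

Var(total) = 1063.54 + 775.366 = 1838.91.
True-score variance = 888.128 + 775.366 = 1663.49, so reliability = 0.9046.
Error variance = 1838.91 − 1663.49 = 175.412; SEM = √175.412 = 13.24.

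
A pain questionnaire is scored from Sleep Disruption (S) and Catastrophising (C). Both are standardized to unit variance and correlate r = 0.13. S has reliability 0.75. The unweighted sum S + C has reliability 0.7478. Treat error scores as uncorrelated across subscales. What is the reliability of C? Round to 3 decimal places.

Var(S+C) = 2 + 2·0.13 = 2.260.
True-score variance = ρ_S + ρ_C + 2·0.13, so 0.7478 = (0.75 + ρ_C + 0.26) / 2.260.
ρ_C = 0.7478·2.260 − 0.75 − 0.26 = 0.680.

0.680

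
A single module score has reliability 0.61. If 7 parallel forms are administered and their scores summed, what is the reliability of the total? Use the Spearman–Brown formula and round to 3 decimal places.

0.916

ρ_k = kρ / (1 + (k−1)ρ) = 7·0.61 / (1 + 6·0.61) = 4.270 / 4.660 = 0.916.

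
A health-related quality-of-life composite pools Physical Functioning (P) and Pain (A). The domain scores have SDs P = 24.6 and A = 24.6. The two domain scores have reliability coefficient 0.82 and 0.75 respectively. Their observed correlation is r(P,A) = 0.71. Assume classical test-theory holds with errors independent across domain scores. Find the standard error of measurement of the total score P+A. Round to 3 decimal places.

16.131

Var(total) = 1210.32 + 859.327 = 2069.65.
True-score variance = 950.101 + 859.327 = 1809.43, so reliability = 0.8743.
Error variance = 2069.65 − 1809.43 = 260.219; SEM = √260.219 = 16.131.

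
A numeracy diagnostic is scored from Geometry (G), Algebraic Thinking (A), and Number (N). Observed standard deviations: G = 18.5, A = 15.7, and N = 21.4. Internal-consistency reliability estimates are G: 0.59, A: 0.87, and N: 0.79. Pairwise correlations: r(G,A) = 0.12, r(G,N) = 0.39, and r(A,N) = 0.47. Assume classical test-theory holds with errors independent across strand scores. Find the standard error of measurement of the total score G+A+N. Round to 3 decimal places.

Var(total) = 1046.7 + 694.331 = 1741.03.
True-score variance = 778.162 + 694.331 = 1472.49, so reliability = 0.8458.
Error variance = 1741.03 − 1472.49 = 268.538; SEM = √268.538 = 16.387.

16.387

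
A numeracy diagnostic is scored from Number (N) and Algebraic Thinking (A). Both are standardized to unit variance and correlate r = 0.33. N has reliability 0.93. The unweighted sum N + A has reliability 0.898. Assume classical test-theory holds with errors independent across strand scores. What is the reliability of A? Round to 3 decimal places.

Var(N+A) = 2 + 2·0.33 = 2.660.
True-score variance = ρ_N + ρ_A + 2·0.33, so 0.898 = (0.93 + ρ_A + 0.66) / 2.660.
ρ_A = 0.898·2.660 − 0.93 − 0.66 = 0.799.

0.799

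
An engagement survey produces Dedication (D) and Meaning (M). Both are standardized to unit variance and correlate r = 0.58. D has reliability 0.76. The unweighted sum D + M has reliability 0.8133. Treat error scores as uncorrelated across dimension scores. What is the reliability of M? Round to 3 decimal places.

Var(D+M) = 2 + 2·0.58 = 3.160.
True-score variance = ρ_D + ρ_M + 2·0.58, so 0.8133 = (0.76 + ρ_M + 1.16) / 3.160.
ρ_M = 0.8133·3.160 − 0.76 − 1.16 = 0.650.

0.650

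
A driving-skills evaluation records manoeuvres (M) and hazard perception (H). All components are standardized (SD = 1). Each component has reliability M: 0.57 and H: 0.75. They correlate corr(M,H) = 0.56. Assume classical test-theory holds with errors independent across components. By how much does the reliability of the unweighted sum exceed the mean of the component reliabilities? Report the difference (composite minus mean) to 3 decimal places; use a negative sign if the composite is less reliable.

0.122

Var(sum) = 2 + 1.12 = 3.12; true-score variance = 1.32 + 1.12 = 2.44; composite reliability = 0.7821.
Mean component reliability = 0.6600.
Difference = 0.7821 − 0.6600 = 0.122.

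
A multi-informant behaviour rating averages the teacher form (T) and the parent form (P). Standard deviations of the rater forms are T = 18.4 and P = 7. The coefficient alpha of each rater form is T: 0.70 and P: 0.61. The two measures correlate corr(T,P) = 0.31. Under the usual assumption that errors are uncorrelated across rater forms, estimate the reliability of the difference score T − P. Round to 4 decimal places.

Var(T−P) = 18.4² + 7² − 2·18.4·7·0.31 = 387.56 − 79.856 = 307.704.
Because errors are independent across components, Cov(Tᵢ,Tⱼ) = Cov(Xᵢ,Xⱼ); the off-diagonal part of the true-score variance is the same as above.
True-score variance = [18.4²·0.70 + 7²·0.61] − 79.856 = 266.882 − 79.856 = 187.026.
Reliability = 187.026 / 307.704 = 0.6078.

0.6078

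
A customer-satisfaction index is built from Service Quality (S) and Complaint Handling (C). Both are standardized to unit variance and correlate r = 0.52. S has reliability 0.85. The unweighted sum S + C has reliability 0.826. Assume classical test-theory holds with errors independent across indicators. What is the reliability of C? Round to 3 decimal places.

Var(S+C) = 2 + 2·0.52 = 3.040.
True-score variance = ρ_S + ρ_C + 2·0.52, so 0.826 = (0.85 + ρ_C + 1.04) / 3.040.
ρ_C = 0.826·3.040 − 0.85 − 1.04 = 0.621.

0.621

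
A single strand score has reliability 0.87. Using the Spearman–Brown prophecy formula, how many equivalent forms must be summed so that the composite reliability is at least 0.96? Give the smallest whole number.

k ≥ ρ*(1−ρ₁)/(ρ₁(1−ρ*)) = 0.96·0.13 / (0.87·0.04) = 3.586.
Smallest integer k = 4.

4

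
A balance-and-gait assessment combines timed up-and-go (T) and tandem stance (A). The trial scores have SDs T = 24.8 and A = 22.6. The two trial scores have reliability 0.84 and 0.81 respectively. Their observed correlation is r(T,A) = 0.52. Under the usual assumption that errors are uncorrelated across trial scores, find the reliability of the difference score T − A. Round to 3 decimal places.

Var(T−A) = 24.8² + 22.6² − 2·24.8·22.6·0.52 = 1125.8 − 582.899 = 542.901.
Under uncorrelated errors the observed covariances equal the true-score covariances, so only the own-variance terms attenuate.
True-score variance = [24.8²·0.84 + 22.6²·0.81] − 582.899 = 930.349 − 582.899 = 347.45.
Reliability = 347.45 / 542.901 = 0.640.

0.640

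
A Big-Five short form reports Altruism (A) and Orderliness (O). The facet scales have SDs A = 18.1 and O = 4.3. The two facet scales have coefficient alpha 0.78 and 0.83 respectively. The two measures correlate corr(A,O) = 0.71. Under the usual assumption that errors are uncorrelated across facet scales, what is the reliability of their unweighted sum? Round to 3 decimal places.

0.835

Var(A+O) = 18.1² + 4.3² + 2·[18.1·4.3·0.71] = 346.1 + 110.519 = 456.619.
Under uncorrelated errors the observed covariances equal the true-score covariances, so only the own-variance terms attenuate.
True-score variance = [18.1²·0.78 + 4.3²·0.83] + 110.519 = 270.883 + 110.519 = 381.401.
Reliability = 381.401 / 456.619 = 0.835.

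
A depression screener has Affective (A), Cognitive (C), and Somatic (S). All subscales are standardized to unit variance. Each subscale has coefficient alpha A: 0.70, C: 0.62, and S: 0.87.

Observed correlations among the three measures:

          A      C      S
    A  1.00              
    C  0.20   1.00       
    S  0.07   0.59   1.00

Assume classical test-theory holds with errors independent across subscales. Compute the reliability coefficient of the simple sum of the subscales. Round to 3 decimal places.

Var(A+C+S) = 3 + 2·[0.20 + 0.07 + 0.59] = 3 + 1.72 = 4.72.
Under uncorrelated errors the observed covariances equal the true-score covariances, so only the own-variance terms attenuate.
True-score variance = [0.70 + 0.62 + 0.87] + 1.72 = 2.19 + 1.72 = 3.91.
Reliability = 3.91 / 4.72 = 0.828.

0.828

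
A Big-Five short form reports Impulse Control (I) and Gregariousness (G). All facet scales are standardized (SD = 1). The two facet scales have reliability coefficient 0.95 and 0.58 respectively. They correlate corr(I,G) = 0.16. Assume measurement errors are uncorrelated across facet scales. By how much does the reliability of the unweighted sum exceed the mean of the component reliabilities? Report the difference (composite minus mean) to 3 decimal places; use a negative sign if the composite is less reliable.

0.032

Var(sum) = 2 + 0.32 = 2.32; true-score variance = 1.53 + 0.32 = 1.85; composite reliability = 0.7974.
Mean component reliability = 0.7650.
Difference = 0.7974 − 0.7650 = 0.032.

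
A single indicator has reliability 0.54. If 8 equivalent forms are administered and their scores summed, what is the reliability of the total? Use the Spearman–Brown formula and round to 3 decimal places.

0.904

ρ_k = kρ / (1 + (k−1)ρ) = 8·0.54 / (1 + 7·0.54) = 4.320 / 4.780 = 0.904.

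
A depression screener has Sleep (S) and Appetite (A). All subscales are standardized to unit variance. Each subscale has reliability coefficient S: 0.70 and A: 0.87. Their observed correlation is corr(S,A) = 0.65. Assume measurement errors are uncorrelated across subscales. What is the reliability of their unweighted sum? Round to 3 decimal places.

0.870

Var(S+A) = 2 + 2·[0.65] = 2 + 1.3 = 3.3.
Under uncorrelated errors the observed covariances equal the true-score covariances, so only the own-variance terms attenuate.
True-score variance = [0.70 + 0.87] + 1.3 = 1.57 + 1.3 = 2.87.
Reliability = 2.87 / 3.3 = 0.870.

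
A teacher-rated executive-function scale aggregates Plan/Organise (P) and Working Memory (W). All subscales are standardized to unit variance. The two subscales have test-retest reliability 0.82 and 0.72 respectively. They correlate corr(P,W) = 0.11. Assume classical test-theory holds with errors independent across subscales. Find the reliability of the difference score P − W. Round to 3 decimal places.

0.742

Var(P−W) = 1 + 1 − 2·0.11 = 2 − 0.22 = 1.78.
Because errors are independent across components, Cov(Tᵢ,Tⱼ) = Cov(Xᵢ,Xⱼ); the off-diagonal part of the true-score variance is the same as above.
True-score variance = [0.82 + 0.72] − 0.22 = 1.54 − 0.22 = 1.32.
Reliability = 1.32 / 1.78 = 0.742.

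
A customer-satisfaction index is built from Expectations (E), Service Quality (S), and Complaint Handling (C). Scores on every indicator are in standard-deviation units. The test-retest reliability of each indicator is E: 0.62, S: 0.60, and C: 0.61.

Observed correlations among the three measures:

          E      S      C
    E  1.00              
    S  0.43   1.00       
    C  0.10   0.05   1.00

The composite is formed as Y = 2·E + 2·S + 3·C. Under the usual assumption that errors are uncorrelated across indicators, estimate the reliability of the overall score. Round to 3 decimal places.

0.702

Var(Y) = 2² + 2² + 3² + 2·[4·0.43 + 6·0.10 + 6·0.05] = 17 + 5.24 = 22.24.
Under uncorrelated errors the observed covariances equal the true-score covariances, so only the own-variance terms attenuate.
True-score variance = [2²·0.62 + 2²·0.60 + 3²·0.61] + 5.24 = 10.37 + 5.24 = 15.61.
Reliability = 15.61 / 22.24 = 0.702.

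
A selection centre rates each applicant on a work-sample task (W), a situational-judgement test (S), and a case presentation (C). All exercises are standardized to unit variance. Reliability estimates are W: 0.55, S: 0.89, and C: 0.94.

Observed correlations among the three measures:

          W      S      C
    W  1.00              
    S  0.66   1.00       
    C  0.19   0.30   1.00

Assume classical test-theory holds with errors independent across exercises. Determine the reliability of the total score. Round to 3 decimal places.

0.883

Var(W+S+C) = 3 + 2·[0.66 + 0.19 + 0.30] = 3 + 2.3 = 5.3.
Under uncorrelated errors the observed covariances equal the true-score covariances, so only the own-variance terms attenuate.
True-score variance = [0.55 + 0.89 + 0.94] + 2.3 = 2.38 + 2.3 = 4.68.
Reliability = 4.68 / 5.3 = 0.883.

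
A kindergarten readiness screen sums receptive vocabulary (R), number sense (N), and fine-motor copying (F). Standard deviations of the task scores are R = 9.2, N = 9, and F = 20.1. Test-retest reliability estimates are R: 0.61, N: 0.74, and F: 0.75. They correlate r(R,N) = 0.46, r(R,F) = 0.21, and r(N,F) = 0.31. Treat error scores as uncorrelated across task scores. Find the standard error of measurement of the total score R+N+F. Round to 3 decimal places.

12.453

Var(total) = 569.65 + 266 = 835.65.
True-score variance = 414.578 + 266 = 680.578, so reliability = 0.8144.
Error variance = 835.65 − 680.578 = 155.072; SEM = √155.072 = 12.453.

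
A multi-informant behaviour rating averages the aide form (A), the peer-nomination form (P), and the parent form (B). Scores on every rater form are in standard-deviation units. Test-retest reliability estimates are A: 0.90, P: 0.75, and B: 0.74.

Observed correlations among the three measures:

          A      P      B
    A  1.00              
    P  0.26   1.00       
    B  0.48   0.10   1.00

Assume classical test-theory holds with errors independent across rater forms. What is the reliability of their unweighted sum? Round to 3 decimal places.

0.870

Var(A+P+B) = 3 + 2·[0.26 + 0.48 + 0.10] = 3 + 1.68 = 4.68.
Under uncorrelated errors the observed covariances equal the true-score covariances, so only the own-variance terms attenuate.
True-score variance = [0.90 + 0.75 + 0.74] + 1.68 = 2.39 + 1.68 = 4.07.
Reliability = 4.07 / 4.68 = 0.870.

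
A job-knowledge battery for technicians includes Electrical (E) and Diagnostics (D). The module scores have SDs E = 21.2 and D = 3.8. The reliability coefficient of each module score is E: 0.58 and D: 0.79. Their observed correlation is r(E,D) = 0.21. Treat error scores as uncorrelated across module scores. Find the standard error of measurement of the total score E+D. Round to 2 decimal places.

13.85

Var(total) = 463.88 + 33.8352 = 497.715.
True-score variance = 272.083 + 33.8352 = 305.918, so reliability = 0.6146.
Error variance = 497.715 − 305.918 = 191.797; SEM = √191.797 = 13.85.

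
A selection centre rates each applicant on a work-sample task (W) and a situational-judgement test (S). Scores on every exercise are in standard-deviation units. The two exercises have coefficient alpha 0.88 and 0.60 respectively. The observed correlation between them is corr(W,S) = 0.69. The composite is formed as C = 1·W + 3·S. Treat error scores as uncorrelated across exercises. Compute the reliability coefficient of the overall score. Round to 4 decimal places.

0.7369

Var(C) = 1 + 3² + 2·[3·0.69] = 10 + 4.14 = 14.14.
With uncorrelated errors the cross-covariances are all true-score covariance, so they carry over unchanged; only the diagonal terms shrink to ρᵢσᵢ².
True-score variance = [0.88 + 3²·0.60] + 4.14 = 6.28 + 4.14 = 10.42.
Reliability = 10.42 / 14.14 = 0.7369.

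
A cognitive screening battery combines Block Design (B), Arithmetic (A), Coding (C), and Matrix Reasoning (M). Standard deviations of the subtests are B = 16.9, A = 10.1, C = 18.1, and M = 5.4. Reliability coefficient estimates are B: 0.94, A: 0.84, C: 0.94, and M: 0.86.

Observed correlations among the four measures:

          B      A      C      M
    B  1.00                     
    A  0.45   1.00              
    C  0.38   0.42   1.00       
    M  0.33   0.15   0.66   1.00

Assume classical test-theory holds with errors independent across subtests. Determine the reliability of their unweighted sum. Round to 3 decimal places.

Var(B+A+C+M) = 16.9² + 10.1² + 18.1² + 5.4² + 2·[16.9·10.1·0.45 + 16.9·18.1·0.38 + 16.9·5.4·0.33 + 10.1·18.1·0.42 + 10.1·5.4·0.15 + 18.1·5.4·0.66] = 744.39 + 745.268 = 1489.66.
With uncorrelated errors the cross-covariances are all true-score covariance, so they carry over unchanged; only the diagonal terms shrink to ρᵢσᵢ².
True-score variance = [16.9²·0.94 + 10.1²·0.84 + 18.1²·0.94 + 5.4²·0.86] + 745.268 = 687.193 + 745.268 = 1432.46.
Reliability = 1432.46 / 1489.66 = 0.962.

0.962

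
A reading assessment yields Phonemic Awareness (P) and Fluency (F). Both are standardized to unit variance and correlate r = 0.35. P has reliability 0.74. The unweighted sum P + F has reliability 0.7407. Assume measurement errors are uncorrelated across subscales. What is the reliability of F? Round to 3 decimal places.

Var(P+F) = 2 + 2·0.35 = 2.700.
True-score variance = ρ_P + ρ_F + 2·0.35, so 0.7407 = (0.74 + ρ_F + 0.70) / 2.700.
ρ_F = 0.7407·2.700 − 0.74 − 0.70 = 0.560.

0.560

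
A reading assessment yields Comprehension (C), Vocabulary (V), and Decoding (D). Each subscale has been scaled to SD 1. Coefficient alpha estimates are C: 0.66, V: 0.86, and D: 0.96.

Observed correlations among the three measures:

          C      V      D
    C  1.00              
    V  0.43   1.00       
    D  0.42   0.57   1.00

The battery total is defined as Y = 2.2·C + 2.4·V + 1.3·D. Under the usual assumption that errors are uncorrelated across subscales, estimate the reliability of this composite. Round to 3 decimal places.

0.889

Var(Y) = 2.2² + 2.4² + 1.3² + 2·[5.28·0.43 + 2.86·0.42 + 3.12·0.57] = 12.29 + 10.5 = 22.79.
Under uncorrelated errors the observed covariances equal the true-score covariances, so only the own-variance terms attenuate.
True-score variance = [2.2²·0.66 + 2.4²·0.86 + 1.3²·0.96] + 10.5 = 9.7704 + 10.5 = 20.2704.
Reliability = 20.2704 / 22.79 = 0.889.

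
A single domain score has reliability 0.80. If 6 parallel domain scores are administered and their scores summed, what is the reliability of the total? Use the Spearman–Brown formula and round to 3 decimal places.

0.960

ρ_k = kρ / (1 + (k−1)ρ) = 6·0.80 / (1 + 5·0.80) = 4.800 / 5.000 = 0.960.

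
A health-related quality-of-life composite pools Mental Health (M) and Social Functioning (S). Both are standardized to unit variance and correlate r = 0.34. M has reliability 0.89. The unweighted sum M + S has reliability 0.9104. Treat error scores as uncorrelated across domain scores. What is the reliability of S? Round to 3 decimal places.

Var(M+S) = 2 + 2·0.34 = 2.680.
True-score variance = ρ_M + ρ_S + 2·0.34, so 0.9104 = (0.89 + ρ_S + 0.68) / 2.680.
ρ_S = 0.9104·2.680 − 0.89 − 0.68 = 0.870.

0.870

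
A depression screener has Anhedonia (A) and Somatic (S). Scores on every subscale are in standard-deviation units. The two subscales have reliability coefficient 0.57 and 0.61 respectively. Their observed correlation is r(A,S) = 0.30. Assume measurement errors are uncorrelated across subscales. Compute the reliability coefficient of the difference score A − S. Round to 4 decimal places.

0.4143

Var(A−S) = 1 + 1 − 2·0.30 = 2 − 0.6 = 1.4.
Because errors are independent across components, Cov(Tᵢ,Tⱼ) = Cov(Xᵢ,Xⱼ); the off-diagonal part of the true-score variance is the same as above.
True-score variance = [0.57 + 0.61] − 0.6 = 1.18 − 0.6 = 0.58.
Reliability = 0.58 / 1.4 = 0.4143.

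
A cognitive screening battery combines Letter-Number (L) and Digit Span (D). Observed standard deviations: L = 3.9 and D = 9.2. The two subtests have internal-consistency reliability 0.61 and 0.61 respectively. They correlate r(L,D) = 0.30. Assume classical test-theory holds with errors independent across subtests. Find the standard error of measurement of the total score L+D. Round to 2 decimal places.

6.24

Var(total) = 99.85 + 21.528 = 121.378.
True-score variance = 60.9085 + 21.528 = 82.4365, so reliability = 0.6792.
Error variance = 121.378 − 82.4365 = 38.9415; SEM = √38.9415 = 6.24.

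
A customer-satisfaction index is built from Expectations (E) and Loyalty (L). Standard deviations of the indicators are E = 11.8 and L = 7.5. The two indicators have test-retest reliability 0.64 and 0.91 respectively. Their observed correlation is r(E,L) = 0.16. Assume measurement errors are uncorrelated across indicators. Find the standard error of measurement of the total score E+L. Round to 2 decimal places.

7.43

Var(total) = 195.49 + 28.32 = 223.81.
True-score variance = 140.301 + 28.32 = 168.621, so reliability = 0.7534.
Error variance = 223.81 − 168.621 = 55.1889; SEM = √55.1889 = 7.43.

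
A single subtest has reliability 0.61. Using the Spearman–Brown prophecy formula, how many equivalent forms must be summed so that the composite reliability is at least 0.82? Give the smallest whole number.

3

k ≥ ρ*(1−ρ₁)/(ρ₁(1−ρ*)) = 0.82·0.39 / (0.61·0.18) = 2.913.
Smallest integer k = 3.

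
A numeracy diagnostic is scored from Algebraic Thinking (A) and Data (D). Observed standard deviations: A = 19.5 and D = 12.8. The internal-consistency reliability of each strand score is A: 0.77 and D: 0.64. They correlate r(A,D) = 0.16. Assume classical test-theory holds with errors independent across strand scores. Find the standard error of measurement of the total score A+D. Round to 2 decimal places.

12.10

Var(total) = 544.09 + 79.872 = 623.962.
True-score variance = 397.65 + 79.872 = 477.522, so reliability = 0.7653.
Error variance = 623.962 − 477.522 = 146.44; SEM = √146.44 = 12.10.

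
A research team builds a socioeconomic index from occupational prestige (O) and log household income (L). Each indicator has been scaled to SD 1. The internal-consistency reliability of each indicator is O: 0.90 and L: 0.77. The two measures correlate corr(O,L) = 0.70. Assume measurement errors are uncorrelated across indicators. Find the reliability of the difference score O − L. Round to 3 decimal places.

0.450

Var(O−L) = 1 + 1 − 2·0.70 = 2 − 1.4 = 0.6.
Because errors are independent across components, Cov(Tᵢ,Tⱼ) = Cov(Xᵢ,Xⱼ); the off-diagonal part of the true-score variance is the same as above.
True-score variance = [0.90 + 0.77] − 1.4 = 1.67 − 1.4 = 0.27.
Reliability = 0.27 / 0.6 = 0.450.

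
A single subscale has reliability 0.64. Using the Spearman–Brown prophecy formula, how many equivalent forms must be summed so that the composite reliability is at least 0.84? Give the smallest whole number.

k ≥ ρ*(1−ρ₁)/(ρ₁(1−ρ*)) = 0.84·0.36 / (0.64·0.16) = 2.953.
Smallest integer k = 3.

3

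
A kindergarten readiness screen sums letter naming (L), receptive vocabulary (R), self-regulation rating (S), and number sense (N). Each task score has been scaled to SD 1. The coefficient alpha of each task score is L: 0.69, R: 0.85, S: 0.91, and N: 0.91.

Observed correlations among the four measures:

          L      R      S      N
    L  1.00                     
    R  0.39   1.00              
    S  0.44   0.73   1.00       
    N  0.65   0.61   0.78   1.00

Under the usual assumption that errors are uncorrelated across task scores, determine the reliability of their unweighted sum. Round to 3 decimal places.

0.943

Var(L+R+S+N) = 4 + 2·[0.39 + 0.44 + 0.65 + 0.73 + 0.61 + 0.78] = 4 + 7.2 = 11.2.
Under uncorrelated errors the observed covariances equal the true-score covariances, so only the own-variance terms attenuate.
True-score variance = [0.69 + 0.85 + 0.91 + 0.91] + 7.2 = 3.36 + 7.2 = 10.56.
Reliability = 10.56 / 11.2 = 0.943.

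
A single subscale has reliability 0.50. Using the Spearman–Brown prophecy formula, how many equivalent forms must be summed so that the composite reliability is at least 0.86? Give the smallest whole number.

7

k ≥ ρ*(1−ρ₁)/(ρ₁(1−ρ*)) = 0.86·0.50 / (0.50·0.14) = 6.143.
Smallest integer k = 7.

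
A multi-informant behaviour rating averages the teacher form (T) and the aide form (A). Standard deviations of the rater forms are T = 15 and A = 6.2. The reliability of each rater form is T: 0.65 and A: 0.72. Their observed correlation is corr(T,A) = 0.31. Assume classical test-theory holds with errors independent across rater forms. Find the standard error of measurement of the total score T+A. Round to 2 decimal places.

9.46

Var(total) = 263.44 + 57.66 = 321.1.
True-score variance = 173.927 + 57.66 = 231.587, so reliability = 0.7212.
Error variance = 321.1 − 231.587 = 89.5132; SEM = √89.5132 = 9.46.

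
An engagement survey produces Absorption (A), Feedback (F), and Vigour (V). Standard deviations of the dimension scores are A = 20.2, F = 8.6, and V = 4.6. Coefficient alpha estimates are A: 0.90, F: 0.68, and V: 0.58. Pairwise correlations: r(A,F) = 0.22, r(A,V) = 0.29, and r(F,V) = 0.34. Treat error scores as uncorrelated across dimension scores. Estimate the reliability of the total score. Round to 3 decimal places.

Var(A+F+V) = 20.2² + 8.6² + 4.6² + 2·[20.2·8.6·0.22 + 20.2·4.6·0.29 + 8.6·4.6·0.34] = 503.16 + 157.231 = 660.391.
Under uncorrelated errors the observed covariances equal the true-score covariances, so only the own-variance terms attenuate.
True-score variance = [20.2²·0.90 + 8.6²·0.68 + 4.6²·0.58] + 157.231 = 429.802 + 157.231 = 587.033.
Reliability = 587.033 / 660.391 = 0.889.

0.889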